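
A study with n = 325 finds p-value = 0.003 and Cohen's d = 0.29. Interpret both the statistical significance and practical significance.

Statistically significant (p = 0.003 < 0.05). Cohen's d = 0.29 indicates a small effect size. Both statistical and practical significance should be considered.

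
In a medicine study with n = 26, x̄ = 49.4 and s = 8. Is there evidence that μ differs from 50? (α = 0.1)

t = (x̄ - μ₀)/(s/√n) = (49.4 - 50)/(8/√26) = -0.382. df = 25, critical t = ±1.708. Fail to reject H₀.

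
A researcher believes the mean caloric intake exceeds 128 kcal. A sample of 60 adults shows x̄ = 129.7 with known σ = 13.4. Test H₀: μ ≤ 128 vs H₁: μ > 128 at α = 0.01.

z = 0.983. Critical value: 2.33. Fail to reject H₀.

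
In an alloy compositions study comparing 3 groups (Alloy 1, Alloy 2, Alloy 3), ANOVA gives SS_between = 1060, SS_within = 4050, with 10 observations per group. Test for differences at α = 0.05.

df_between = 2, df_within = 27. F = MS_between/MS_within = 530.0/150.0 = 3.533. F_crit ≈ 3.354. Reject H₀. At least one mean differs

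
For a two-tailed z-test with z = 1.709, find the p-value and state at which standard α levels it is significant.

p = 2·P(Z > |1.709|) = 2·(1 - Φ(1.709)) ≈ 0.0875. Significant at α = 0.1.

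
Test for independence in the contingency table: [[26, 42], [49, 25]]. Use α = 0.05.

χ² = 11.133. df = 1, critical = 3.841. Reject H₀. Variables are dependent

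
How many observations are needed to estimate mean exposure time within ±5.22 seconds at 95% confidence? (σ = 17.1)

n = (z*σ/E)² = (1.96×17.1/5.22)² = 41.2 → n = 42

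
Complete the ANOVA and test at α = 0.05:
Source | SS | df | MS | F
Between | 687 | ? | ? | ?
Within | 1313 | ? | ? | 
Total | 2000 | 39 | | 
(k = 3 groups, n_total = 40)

df_between = 2, df_within = 37. MS_between = 343.5, MS_within = 35.49. F = 9.68, F_crit ≈ 3.252. Reject H₀.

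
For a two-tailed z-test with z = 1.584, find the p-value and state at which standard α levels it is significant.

p = 2·P(Z > |1.584|) = 2·(1 - Φ(1.584)) ≈ 0.1132. Not significant at any standard level.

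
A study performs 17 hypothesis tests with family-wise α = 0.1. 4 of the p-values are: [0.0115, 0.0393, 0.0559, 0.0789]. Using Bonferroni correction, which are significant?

Bonferroni α = 0.1/17 = 0.00588. None of the given p-values are significant.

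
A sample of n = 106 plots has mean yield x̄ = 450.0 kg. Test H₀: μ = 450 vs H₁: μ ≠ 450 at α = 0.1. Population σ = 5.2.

z = (x̄ - μ₀)/(σ/√n) = (450.0 - 450)/(5.2/√106) = 0.0. Critical value: ±1.645. Since |0.0| ≤ 1.645, Fail to reject H₀.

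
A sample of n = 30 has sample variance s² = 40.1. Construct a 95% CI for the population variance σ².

df = 29. χ²_{0.025} = 45.722, χ²_{0.975} = 16.047. CI for σ² = ((n-1)s²/χ²_{α/2}, (n-1)s²/χ²_{1-α/2}) = (29·40.1/45.722, 29·40.1/16.047) = (25.43, 72.47)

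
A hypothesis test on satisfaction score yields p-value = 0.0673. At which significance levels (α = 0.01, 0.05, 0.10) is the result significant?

p = 0.0673. Significant at: α = 0.1.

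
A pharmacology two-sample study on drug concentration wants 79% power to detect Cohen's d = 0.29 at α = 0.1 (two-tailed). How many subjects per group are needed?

z_{α/2} = 1.645, z_β = Φ⁻¹(0.79) = 0.806. For small effect (d = 0.29): n per group = 2(z_{α/2} + z_β)²/d² = 2(1.645 + 0.806)²/0.29² = 142.9 → 143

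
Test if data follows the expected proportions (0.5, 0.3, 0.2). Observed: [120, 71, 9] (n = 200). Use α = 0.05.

Expected: [100.0, 60.0, 40.0]. χ² = 30.042. df = 2, critical = 5.991. Reject H₀.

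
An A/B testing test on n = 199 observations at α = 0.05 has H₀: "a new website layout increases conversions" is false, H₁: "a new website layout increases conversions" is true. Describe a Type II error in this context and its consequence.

Type II error: failing to reject H₀ when it is false — concluding that a new website layout increases conversions is not supported when in fact it is. Consequence: discarding a layout that would have improved conversions — lost revenue.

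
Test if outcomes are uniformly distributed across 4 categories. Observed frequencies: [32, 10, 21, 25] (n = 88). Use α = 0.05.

Expected = 22 each. χ² = Σ(O-E)²/E = 11.545. df = 3, critical value = 7.815. Reject H₀.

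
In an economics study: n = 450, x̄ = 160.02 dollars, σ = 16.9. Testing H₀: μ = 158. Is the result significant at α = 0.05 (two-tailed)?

z = (160.02 - 158)/(16.9/√450) = 2.536. Since |z| > 1.96, significant at α = 0.05.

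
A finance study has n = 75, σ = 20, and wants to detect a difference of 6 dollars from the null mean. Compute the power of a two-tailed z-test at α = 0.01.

SE = σ/√n = 20/√75 = 2.309. Non-centrality λ = d/SE = 6/2.309 = 2.598. Power ≈ Φ(λ - z_{α/2}) = Φ(2.598 - 2.576) = Φ(0.022) = 0.509.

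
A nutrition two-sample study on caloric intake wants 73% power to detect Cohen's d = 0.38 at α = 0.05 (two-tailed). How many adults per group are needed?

z_{α/2} = 1.96, z_β = Φ⁻¹(0.73) = 0.613. For small effect (d = 0.38): n per group = 2(z_{α/2} + z_β)²/d² = 2(1.96 + 0.613)²/0.38² = 91.7 → 92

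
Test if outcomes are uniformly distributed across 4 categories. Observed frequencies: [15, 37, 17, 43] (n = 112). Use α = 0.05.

Expected = 28 each. χ² = Σ(O-E)²/E = 21.286. df = 3, critical value = 7.815. Reject H₀.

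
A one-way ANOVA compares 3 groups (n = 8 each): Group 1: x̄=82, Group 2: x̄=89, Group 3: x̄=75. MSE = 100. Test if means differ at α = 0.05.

Grand mean = 82.0. SS_between = 784.0, MS_between = 392.0. F = 3.92, F_crit ≈ 3.467. Reject H₀.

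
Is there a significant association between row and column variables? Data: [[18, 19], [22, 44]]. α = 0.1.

χ² = 2.341. df = 1, critical = 2.706. Fail to reject H₀. No evidence of dependence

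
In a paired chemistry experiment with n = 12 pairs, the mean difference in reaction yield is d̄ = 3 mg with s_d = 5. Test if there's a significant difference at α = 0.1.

t = d̄/(s_d/√n) = 3/(5/√12) = 2.078. df = 11, critical t = ±1.796. Reject H₀.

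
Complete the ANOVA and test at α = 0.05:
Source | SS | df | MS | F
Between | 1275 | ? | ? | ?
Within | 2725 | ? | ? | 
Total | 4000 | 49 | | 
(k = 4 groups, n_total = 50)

df_between = 3, df_within = 46. MS_between = 425.0, MS_within = 59.24. F = 7.174, F_crit ≈ 2.807. Reject H₀.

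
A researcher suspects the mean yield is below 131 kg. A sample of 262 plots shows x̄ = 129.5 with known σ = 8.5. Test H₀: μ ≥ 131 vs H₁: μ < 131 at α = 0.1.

z = -2.856. Critical value: -1.28. Reject H₀.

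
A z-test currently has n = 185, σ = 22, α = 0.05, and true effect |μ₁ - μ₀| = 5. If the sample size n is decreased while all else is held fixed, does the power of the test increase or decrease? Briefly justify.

Power decreases: a smaller n inflates the standard error σ/√n, pulling the sampling distribution under H₁ back toward the critical value.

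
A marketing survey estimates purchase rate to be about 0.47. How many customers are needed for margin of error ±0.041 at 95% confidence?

n = z²p(1-p)/E² = 1.96²×0.47×0.53/0.041² = 569.3 → n = 570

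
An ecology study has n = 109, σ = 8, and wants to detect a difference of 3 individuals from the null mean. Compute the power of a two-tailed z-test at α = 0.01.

SE = σ/√n = 8/√109 = 0.766. Non-centrality λ = d/SE = 3/0.766 = 3.915. Power ≈ Φ(λ - z_{α/2}) = Φ(3.915 - 2.576) = Φ(1.339) = 0.91.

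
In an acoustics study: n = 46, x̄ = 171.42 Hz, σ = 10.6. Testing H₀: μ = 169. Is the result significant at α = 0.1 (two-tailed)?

z = (171.42 - 169)/(10.6/√46) = 1.548. Since |z| ≤ 1.645, not significant at α = 0.1.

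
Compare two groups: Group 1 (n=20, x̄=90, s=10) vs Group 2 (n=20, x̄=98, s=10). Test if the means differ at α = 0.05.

Pooled sp = 10.0. t = -2.53, df = 38. Critical t = ±2.024. Reject H₀.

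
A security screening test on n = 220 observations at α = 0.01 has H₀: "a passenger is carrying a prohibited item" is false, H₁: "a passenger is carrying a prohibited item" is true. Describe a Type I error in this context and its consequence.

Type I error: rejecting H₀ when it is true — concluding that a passenger is carrying a prohibited item when in fact it is not. Consequence: detaining an innocent passenger — delay and inconvenience.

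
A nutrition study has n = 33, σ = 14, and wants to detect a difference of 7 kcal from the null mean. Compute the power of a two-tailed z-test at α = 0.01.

SE = σ/√n = 14/√33 = 2.437. Non-centrality λ = d/SE = 7/2.437 = 2.872. Power ≈ Φ(λ - z_{α/2}) = Φ(2.872 - 2.576) = Φ(0.296) = 0.616.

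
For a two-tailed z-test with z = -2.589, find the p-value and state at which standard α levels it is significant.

p = 2·P(Z > |-2.589|) = 2·(1 - Φ(2.589)) ≈ 0.0096. Significant at α = 0.1; Significant at α = 0.05; Significant at α = 0.01.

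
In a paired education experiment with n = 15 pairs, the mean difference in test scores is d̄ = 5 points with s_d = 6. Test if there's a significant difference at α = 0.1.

t = d̄/(s_d/√n) = 5/(6/√15) = 3.227. df = 14, critical t = ±1.761. Reject H₀.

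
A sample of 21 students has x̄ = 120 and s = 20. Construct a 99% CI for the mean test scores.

CI = x̄ ± t*(s/√n) = 120 ± 2.845(20/√21) = (107.58, 132.42)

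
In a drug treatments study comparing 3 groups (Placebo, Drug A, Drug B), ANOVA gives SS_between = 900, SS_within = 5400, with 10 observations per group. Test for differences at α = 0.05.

df_between = 2, df_within = 27. F = MS_between/MS_within = 450.0/200.0 = 2.25. F_crit ≈ 3.354. Fail to reject H₀.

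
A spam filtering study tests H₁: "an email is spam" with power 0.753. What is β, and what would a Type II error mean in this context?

β = 1 - power = 1 - 0.753 = 0.247. A Type II error is failing to reject H₀ when H₀ is false (false negative) — here, failing to conclude that an email is spam when in fact it is true. Consequence: a spam email lands in the inbox.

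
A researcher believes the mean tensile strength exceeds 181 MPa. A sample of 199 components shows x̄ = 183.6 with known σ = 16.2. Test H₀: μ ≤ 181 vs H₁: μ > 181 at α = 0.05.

z = 2.264. Critical value: 1.645. Reject H₀.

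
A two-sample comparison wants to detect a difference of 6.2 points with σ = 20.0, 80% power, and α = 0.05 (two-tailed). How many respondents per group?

n per group = 2(z_α/2 + z_β)²σ²/d² = 2×(1.96 + 0.84)²×20.0²/6.2² = 163.2 → n = 164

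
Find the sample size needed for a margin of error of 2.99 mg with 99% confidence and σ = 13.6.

n = (z*σ/E)² = (2.576×13.6/2.99)² = 137.3 → n = 138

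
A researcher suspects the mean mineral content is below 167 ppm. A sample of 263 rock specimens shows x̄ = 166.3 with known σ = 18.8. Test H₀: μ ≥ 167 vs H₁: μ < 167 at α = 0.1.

z = -0.604. Critical value: -1.28. Fail to reject H₀.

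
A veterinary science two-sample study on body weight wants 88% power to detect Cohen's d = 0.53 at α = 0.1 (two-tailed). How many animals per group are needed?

z_{α/2} = 1.645, z_β = Φ⁻¹(0.88) = 1.175. For medium effect (d = 0.53): n per group = 2(z_{α/2} + z_β)²/d² = 2(1.645 + 1.175)²/0.53² = 56.6 → 57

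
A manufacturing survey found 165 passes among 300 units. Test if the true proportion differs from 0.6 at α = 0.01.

p̂ = 0.55, p₀ = 0.6. z = (p̂ - p₀)/√(p₀(1-p₀)/n) = -1.768. Critical: ±2.576. Fail to reject H₀.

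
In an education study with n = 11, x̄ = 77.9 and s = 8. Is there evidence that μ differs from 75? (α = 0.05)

t = (x̄ - μ₀)/(s/√n) = (77.9 - 75)/(8/√11) = 1.202. df = 10, critical t = ±2.228. Fail to reject H₀.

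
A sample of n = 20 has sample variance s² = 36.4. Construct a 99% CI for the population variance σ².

df = 19. χ²_{0.005} = 38.582, χ²_{0.995} = 6.844. CI for σ² = ((n-1)s²/χ²_{α/2}, (n-1)s²/χ²_{1-α/2}) = (19·36.4/38.582, 19·36.4/6.844) = (17.93, 101.05)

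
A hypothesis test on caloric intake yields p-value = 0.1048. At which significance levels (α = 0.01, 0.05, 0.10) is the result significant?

p = 0.1048. Not significant at any of the given levels.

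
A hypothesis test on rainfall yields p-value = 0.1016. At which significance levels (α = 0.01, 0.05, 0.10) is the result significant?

p = 0.1016. Not significant at any of the given levels.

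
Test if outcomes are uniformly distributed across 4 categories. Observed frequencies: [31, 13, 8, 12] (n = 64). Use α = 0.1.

Expected = 16 each. χ² = Σ(O-E)²/E = 19.625. df = 3, critical value = 6.251. Reject H₀.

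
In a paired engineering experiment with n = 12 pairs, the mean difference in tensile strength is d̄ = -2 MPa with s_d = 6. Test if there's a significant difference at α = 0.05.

t = d̄/(s_d/√n) = -2/(6/√12) = -1.155. df = 11, critical t = ±2.201. Fail to reject H₀.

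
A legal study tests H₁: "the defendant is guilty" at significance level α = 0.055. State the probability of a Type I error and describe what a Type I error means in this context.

P(Type I error) = α = 0.055. A Type I error is rejecting H₀ when H₀ is actually true (false positive) — here, concluding that the defendant is guilty when in fact this is not the case. Consequence: convicting an innocent person.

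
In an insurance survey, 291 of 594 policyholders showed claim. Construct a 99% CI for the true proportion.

p̂ = 0.49. CI = p̂ ± z*√(p̂(1-p̂)/n) = (0.437, 0.543)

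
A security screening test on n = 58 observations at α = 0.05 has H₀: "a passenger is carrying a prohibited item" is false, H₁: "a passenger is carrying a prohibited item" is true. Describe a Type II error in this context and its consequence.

Type II error: failing to reject H₀ when it is false — concluding that a passenger is carrying a prohibited item is not supported when in fact it is. Consequence: letting a prohibited item through — security breach.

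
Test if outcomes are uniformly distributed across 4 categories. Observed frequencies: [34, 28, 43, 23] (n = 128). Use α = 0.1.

Expected = 32 each. χ² = Σ(O-E)²/E = 6.938. df = 3, critical value = 6.251. Reject H₀.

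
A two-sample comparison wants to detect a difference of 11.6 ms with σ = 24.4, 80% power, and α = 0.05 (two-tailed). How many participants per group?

n per group = 2(z_α/2 + z_β)²σ²/d² = 2×(1.96 + 0.84)²×24.4²/11.6² = 69.4 → n = 70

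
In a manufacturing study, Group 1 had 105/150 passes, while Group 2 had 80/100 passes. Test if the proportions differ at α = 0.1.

p̂₁ = 0.7, p̂₂ = 0.8, pooled p̂ = 0.74. z = -1.766. Critical: ±1.645. Reject H₀.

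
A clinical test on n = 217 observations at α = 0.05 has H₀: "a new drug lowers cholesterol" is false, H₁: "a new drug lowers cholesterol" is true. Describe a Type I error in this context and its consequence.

Type I error: rejecting H₀ when it is true — concluding that a new drug lowers cholesterol when in fact it is not. Consequence: approving an ineffective drug — patients take a useless medication and may skip effective alternatives.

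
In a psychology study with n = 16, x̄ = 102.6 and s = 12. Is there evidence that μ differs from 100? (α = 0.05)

t = (x̄ - μ₀)/(s/√n) = (102.6 - 100)/(12/√16) = 0.867. df = 15, critical t = ±2.131. Fail to reject H₀.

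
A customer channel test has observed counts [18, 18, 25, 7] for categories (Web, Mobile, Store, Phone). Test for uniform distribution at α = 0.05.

Expected = 17 each. χ² = Σ(O-E)²/E = 9.765. df = 3, critical value = 7.815. Reject H₀.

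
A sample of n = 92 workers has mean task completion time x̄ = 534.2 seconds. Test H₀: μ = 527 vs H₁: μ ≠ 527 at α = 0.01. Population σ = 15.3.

z = (x̄ - μ₀)/(σ/√n) = (534.2 - 527)/(15.3/√92) = 4.514. Critical value: ±2.576. Since |4.514| > 2.576, Reject H₀.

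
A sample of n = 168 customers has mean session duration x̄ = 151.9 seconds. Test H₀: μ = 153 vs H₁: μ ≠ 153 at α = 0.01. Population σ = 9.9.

z = (x̄ - μ₀)/(σ/√n) = (151.9 - 153)/(9.9/√168) = -1.44. Critical value: ±2.576. Since |-1.44| ≤ 2.576, Fail to reject H₀.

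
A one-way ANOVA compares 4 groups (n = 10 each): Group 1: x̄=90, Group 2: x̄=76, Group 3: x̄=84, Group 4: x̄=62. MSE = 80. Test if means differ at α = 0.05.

Grand mean = 78.0. SS_between = 4400.0, MS_between = 1466.67. F = 18.333, F_crit ≈ 2.866. Reject H₀.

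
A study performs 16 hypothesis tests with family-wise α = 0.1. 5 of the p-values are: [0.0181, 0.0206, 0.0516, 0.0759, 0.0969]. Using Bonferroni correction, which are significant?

Bonferroni α = 0.1/16 = 0.00625. None of the given p-values are significant.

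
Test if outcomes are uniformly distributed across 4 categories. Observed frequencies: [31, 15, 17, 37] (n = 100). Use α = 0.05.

Expected = 25 each. χ² = Σ(O-E)²/E = 13.76. df = 3, critical value = 7.815. Reject H₀.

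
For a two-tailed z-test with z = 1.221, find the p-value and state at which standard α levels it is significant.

p = 2·P(Z > |1.221|) = 2·(1 - Φ(1.221)) ≈ 0.2221. Not significant at any standard level.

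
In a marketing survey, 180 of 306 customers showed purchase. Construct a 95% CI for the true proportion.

p̂ = 0.588. CI = p̂ ± z*√(p̂(1-p̂)/n) = (0.533, 0.643)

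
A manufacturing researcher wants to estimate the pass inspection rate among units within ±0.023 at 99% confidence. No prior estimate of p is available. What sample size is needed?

Conservative approach: use p = 0.5 (maximizes p(1-p) = 0.25). n = z²(0.25)/E² = 2.576²×0.25/0.023² = 3136.0 → n = 3136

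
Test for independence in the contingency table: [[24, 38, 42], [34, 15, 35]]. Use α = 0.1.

χ² = 10.331. df = 2, critical = 4.605. Reject H₀. Variables are dependent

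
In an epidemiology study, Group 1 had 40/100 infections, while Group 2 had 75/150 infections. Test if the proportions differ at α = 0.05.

p̂₁ = 0.4, p̂₂ = 0.5, pooled p̂ = 0.46. z = -1.554. Critical: ±1.96. Fail to reject H₀.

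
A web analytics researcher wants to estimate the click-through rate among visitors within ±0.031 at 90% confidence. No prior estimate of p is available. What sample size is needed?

Conservative approach: use p = 0.5 (maximizes p(1-p) = 0.25). n = z²(0.25)/E² = 1.645²×0.25/0.031² = 704.0 → n = 704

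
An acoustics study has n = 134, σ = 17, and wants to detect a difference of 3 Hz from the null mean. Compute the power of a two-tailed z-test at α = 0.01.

SE = σ/√n = 17/√134 = 1.469. Non-centrality λ = d/SE = 3/1.469 = 2.043. Power ≈ Φ(λ - z_{α/2}) = Φ(2.043 - 2.576) = Φ(-0.533) = 0.297.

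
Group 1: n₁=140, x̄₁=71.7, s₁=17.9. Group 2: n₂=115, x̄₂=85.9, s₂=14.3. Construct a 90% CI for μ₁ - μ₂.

Difference = -14.2. SE = √(17.9²/140 + 14.3²/115) = 2.017. CI = (-17.52, -10.88)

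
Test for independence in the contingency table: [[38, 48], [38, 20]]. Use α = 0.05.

χ² = 6.324. df = 1, critical = 3.841. Reject H₀. Variables are dependent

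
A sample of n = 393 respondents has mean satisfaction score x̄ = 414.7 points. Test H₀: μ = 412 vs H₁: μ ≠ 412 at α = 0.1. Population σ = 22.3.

z = (x̄ - μ₀)/(σ/√n) = (414.7 - 412)/(22.3/√393) = 2.4. Critical value: ±1.645. Since |2.4| > 1.645, Reject H₀.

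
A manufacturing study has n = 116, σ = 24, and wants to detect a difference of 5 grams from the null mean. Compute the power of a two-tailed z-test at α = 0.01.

SE = σ/√n = 24/√116 = 2.228. Non-centrality λ = d/SE = 5/2.228 = 2.244. Power ≈ Φ(λ - z_{α/2}) = Φ(2.244 - 2.576) = Φ(-0.332) = 0.37.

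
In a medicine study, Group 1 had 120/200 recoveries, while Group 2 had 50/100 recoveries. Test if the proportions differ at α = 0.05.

p̂₁ = 0.6, p̂₂ = 0.5, pooled p̂ = 0.567. z = 1.648. Critical: ±1.96. Fail to reject H₀.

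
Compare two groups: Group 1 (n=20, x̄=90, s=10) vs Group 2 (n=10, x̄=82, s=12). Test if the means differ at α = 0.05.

Pooled sp = 10.68. t = 1.933, df = 28. Critical t = ±2.048. Fail to reject H₀.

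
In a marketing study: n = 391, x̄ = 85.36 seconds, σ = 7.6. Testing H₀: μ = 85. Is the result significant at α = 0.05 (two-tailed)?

z = (85.36 - 85)/(7.6/√391) = 0.937. Since |z| ≤ 1.96, not significant at α = 0.05.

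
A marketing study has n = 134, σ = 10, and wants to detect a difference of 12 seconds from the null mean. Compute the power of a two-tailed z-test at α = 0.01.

SE = σ/√n = 10/√134 = 0.864. Non-centrality λ = d/SE = 12/0.864 = 13.891. Power ≈ Φ(λ - z_{α/2}) = Φ(13.891 - 2.576) = Φ(11.315) = 1.0.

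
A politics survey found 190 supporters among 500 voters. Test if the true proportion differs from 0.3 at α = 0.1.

p̂ = 0.38, p₀ = 0.3. z = (p̂ - p₀)/√(p₀(1-p₀)/n) = 3.904. Critical: ±1.645. Reject H₀.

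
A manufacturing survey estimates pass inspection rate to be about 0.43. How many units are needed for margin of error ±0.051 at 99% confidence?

n = z²p(1-p)/E² = 2.576²×0.43×0.57/0.051² = 625.3 → n = 626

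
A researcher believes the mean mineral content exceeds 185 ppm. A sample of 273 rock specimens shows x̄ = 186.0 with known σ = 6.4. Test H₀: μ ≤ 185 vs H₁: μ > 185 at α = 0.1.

z = 2.582. Critical value: 1.28. Reject H₀.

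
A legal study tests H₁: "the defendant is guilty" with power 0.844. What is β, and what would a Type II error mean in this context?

β = 1 - power = 1 - 0.844 = 0.156. A Type II error is failing to reject H₀ when H₀ is false (false negative) — here, failing to conclude that the defendant is guilty when in fact it is true. Consequence: acquitting a guilty person.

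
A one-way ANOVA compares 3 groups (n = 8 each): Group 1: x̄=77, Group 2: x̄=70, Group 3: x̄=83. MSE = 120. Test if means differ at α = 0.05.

Grand mean = 76.67. SS_between = 677.33, MS_between = 338.67. F = 2.822, F_crit ≈ 3.467. Fail to reject H₀.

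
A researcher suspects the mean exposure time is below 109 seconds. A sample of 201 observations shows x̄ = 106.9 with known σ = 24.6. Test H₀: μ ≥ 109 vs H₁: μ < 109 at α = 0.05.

z = -1.21. Critical value: -1.645. Fail to reject H₀.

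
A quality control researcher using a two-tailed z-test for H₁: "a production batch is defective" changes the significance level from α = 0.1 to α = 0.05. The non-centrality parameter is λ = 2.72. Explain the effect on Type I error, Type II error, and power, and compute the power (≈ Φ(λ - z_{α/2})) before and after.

Decreasing α from 0.1 to 0.05:
• Type I error rate decreases (α is the Type I rate by definition).
• Critical value moves from z_{α/2} = 1.645 to 1.96, so power = Φ(λ - z_{α/2}) goes from Φ(2.72 - 1.645) = 0.859 to Φ(2.72 - 1.96) = 0.776.
• Type II error rate β = 1 - power therefore increases (0.141 → 0.224).
Appropriate when false positives are costly — here, scrapping a good batch — wasted material and cost for no reason.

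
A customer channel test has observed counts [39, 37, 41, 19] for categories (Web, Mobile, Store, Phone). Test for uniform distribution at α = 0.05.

Expected = 34 each. χ² = Σ(O-E)²/E = 9.059. df = 3, critical value = 7.815. Reject H₀.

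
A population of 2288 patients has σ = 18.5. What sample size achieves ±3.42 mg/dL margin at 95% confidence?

Without FPC: n₀ = (1.96×18.5/3.42)² = 112.41. With FPC: n = n₀N/(n₀+N-1) = 107.2 → n = 108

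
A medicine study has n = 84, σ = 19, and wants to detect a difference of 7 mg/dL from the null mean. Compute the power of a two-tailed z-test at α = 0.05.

SE = σ/√n = 19/√84 = 2.073. Non-centrality λ = d/SE = 7/2.073 = 3.377. Power ≈ Φ(λ - z_{α/2}) = Φ(3.377 - 1.96) = Φ(1.417) = 0.922.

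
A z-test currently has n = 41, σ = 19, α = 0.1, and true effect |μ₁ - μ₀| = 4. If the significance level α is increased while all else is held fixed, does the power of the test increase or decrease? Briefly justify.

Power increases: a larger α lowers the critical value, so more of the H₁ sampling distribution falls in the rejection region.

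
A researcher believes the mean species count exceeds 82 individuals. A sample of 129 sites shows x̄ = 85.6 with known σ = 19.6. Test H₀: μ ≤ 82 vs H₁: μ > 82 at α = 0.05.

z = 2.086. Critical value: 1.645. Reject H₀.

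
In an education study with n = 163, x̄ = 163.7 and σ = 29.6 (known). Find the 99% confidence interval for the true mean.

CI = x̄ ± z*(σ/√n) = 163.7 ± 2.576(29.6/√163) = 163.7 ± 5.97 = (157.73, 169.67)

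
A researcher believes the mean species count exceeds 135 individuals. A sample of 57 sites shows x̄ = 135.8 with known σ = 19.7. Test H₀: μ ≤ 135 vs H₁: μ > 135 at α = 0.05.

z = 0.307. Critical value: 1.645. Fail to reject H₀.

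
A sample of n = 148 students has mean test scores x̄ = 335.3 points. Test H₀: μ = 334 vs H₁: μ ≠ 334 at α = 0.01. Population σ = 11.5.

z = (x̄ - μ₀)/(σ/√n) = (335.3 - 334)/(11.5/√148) = 1.375. Critical value: ±2.576. Since |1.375| ≤ 2.576, Fail to reject H₀.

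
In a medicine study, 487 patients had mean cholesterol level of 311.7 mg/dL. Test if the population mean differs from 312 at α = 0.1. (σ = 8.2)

z = (x̄ - μ₀)/(σ/√n) = (311.7 - 312)/(8.2/√487) = -0.807. Critical value: ±1.645. Since |-0.807| ≤ 1.645, Fail to reject H₀.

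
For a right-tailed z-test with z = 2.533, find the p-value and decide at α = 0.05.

p = P(Z > 2.533) = 1 - Φ(2.533) ≈ 0.0057. Since p < 0.05, reject H₀ (significant) at α = 0.05.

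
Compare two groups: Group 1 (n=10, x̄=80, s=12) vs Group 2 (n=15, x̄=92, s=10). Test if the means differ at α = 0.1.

Pooled sp = 10.83. t = -2.715, df = 23. Critical t = ±1.714. Reject H₀.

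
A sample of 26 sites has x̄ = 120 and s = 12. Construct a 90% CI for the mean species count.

CI = x̄ ± t*(s/√n) = 120 ± 1.708(12/√26) = (115.98, 124.02)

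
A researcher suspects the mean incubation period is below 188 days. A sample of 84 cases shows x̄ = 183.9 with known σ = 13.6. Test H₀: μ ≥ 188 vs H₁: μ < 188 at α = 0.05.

z = -2.763. Critical value: -1.645. Reject H₀.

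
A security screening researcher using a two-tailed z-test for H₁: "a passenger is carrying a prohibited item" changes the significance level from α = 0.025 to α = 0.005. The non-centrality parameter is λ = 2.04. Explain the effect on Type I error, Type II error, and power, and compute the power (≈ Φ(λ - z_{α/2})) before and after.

Decreasing α from 0.025 to 0.005:
• Type I error rate decreases (α is the Type I rate by definition).
• Critical value moves from z_{α/2} = 2.241 to 2.807, so power = Φ(λ - z_{α/2}) goes from Φ(2.04 - 2.241) = 0.42 to Φ(2.04 - 2.807) = 0.222.
• Type II error rate β = 1 - power therefore increases (0.58 → 0.778).
Appropriate when false positives are costly — here, detaining an innocent passenger — delay and inconvenience.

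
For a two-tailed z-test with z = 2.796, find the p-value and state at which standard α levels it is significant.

p = 2·P(Z > |2.796|) = 2·(1 - Φ(2.796)) ≈ 0.0052. Significant at α = 0.1; Significant at α = 0.05; Significant at α = 0.01.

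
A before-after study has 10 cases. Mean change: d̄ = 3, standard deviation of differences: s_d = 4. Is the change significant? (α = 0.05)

t = d̄/(s_d/√n) = 3/(4/√10) = 2.372. df = 9, critical t = ±2.262. Reject H₀.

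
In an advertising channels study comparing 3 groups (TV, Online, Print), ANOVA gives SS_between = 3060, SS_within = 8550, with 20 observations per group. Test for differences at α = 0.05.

df_between = 2, df_within = 57. F = MS_between/MS_within = 1530.0/150.0 = 10.2. F_crit ≈ 3.159. Reject H₀. At least one mean differs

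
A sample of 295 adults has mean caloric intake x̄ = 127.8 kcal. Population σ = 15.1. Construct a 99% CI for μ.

CI = x̄ ± z*(σ/√n) = 127.8 ± 2.576(15.1/√295) = 127.8 ± 2.26 = (125.54, 130.06)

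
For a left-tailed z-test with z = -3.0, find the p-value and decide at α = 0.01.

p = P(Z < -3.0) = Φ(-3.0) ≈ 0.0013. Since p < 0.01, reject H₀ (significant) at α = 0.01.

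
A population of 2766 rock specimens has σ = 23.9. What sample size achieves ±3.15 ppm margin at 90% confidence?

Without FPC: n₀ = (1.645×23.9/3.15)² = 155.778. With FPC: n = n₀N/(n₀+N-1) = 147.5 → n = 148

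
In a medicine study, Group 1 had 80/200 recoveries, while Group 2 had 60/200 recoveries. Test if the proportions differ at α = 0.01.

p̂₁ = 0.4, p̂₂ = 0.3, pooled p̂ = 0.35. z = 2.097. Critical: ±2.576. Fail to reject H₀.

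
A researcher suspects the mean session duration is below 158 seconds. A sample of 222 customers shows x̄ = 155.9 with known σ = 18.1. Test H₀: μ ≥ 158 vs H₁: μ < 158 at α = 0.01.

z = -1.729. Critical value: -2.33. Fail to reject H₀.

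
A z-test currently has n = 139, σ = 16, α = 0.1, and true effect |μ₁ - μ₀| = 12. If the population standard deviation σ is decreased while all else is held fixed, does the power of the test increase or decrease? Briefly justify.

Power increases: a smaller σ shrinks the standard error σ/√n, moving the sampling distribution under H₁ further from the critical value.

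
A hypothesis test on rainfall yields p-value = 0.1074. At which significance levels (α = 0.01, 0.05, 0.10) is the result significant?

p = 0.1074. Not significant at any of the given levels.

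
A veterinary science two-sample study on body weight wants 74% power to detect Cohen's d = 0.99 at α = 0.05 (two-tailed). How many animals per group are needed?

z_{α/2} = 1.96, z_β = Φ⁻¹(0.74) = 0.643. For large effect (d = 0.99): n per group = 2(z_{α/2} + z_β)²/d² = 2(1.96 + 0.643)²/0.99² = 13.8 → 14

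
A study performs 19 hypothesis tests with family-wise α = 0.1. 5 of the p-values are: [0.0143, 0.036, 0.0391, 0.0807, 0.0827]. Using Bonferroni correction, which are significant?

Bonferroni α = 0.1/19 = 0.00526. None of the given p-values are significant.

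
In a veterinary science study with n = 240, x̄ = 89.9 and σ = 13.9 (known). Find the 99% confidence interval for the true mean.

CI = x̄ ± z*(σ/√n) = 89.9 ± 2.576(13.9/√240) = 89.9 ± 2.31 = (87.59, 92.21)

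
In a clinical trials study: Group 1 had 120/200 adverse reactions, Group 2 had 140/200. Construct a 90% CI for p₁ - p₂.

p̂₁ = 0.6, p̂₂ = 0.7. Difference = -0.1. CI = (-0.178, -0.022)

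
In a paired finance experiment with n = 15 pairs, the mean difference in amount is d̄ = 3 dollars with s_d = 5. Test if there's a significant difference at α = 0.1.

t = d̄/(s_d/√n) = 3/(5/√15) = 2.324. df = 14, critical t = ±1.761. Reject H₀.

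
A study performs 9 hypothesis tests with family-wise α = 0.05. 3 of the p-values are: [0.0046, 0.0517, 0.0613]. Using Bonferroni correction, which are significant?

Bonferroni α = 0.05/9 = 0.00556. Significant p-values: [0.0046]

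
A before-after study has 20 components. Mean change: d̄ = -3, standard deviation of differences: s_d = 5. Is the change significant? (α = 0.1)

t = d̄/(s_d/√n) = -3/(5/√20) = -2.683. df = 19, critical t = ±1.729. Reject H₀.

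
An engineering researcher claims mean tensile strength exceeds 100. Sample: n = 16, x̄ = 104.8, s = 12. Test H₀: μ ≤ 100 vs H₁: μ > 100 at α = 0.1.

t = (104.8 - 100)/(12/√16) = 1.6, df = 15. Critical t = 1.341. Reject H₀.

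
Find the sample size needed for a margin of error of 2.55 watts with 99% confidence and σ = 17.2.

n = (z*σ/E)² = (2.576×17.2/2.55)² = 301.9 → n = 302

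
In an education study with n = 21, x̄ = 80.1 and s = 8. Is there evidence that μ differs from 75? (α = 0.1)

t = (x̄ - μ₀)/(s/√n) = (80.1 - 75)/(8/√21) = 2.921. df = 20, critical t = ±1.725. Reject H₀.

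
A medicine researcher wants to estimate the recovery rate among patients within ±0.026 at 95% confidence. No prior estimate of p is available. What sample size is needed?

Conservative approach: use p = 0.5 (maximizes p(1-p) = 0.25). n = z²(0.25)/E² = 1.96²×0.25/0.026² = 1420.7 → n = 1421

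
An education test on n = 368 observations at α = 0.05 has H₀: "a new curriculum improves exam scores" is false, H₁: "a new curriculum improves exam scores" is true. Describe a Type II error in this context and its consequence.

Type II error: failing to reject H₀ when it is false — concluding that a new curriculum improves exam scores is not supported when in fact it is. Consequence: keeping the old curriculum when the new one would have helped students.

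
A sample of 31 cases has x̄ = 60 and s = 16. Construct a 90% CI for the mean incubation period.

CI = x̄ ± t*(s/√n) = 60 ± 1.697(16/√31) = (55.12, 64.88)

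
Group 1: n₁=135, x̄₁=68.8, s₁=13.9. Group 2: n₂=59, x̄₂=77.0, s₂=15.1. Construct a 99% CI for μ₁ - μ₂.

Difference = -8.2. SE = √(13.9²/135 + 15.1²/59) = 2.301. CI = (-14.13, -2.27)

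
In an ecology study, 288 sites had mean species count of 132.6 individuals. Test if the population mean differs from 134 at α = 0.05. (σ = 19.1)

z = (x̄ - μ₀)/(σ/√n) = (132.6 - 134)/(19.1/√288) = -1.244. Critical value: ±1.96. Since |-1.244| ≤ 1.96, Fail to reject H₀.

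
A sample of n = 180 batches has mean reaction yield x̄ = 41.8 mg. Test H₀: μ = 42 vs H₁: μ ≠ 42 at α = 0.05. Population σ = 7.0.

z = (x̄ - μ₀)/(σ/√n) = (41.8 - 42)/(7.0/√180) = -0.383. Critical value: ±1.96. Since |-0.383| ≤ 1.96, Fail to reject H₀.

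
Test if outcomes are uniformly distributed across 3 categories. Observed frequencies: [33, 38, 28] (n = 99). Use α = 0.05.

Expected = 33 each. χ² = Σ(O-E)²/E = 1.515. df = 2, critical value = 5.991. Fail to reject H₀.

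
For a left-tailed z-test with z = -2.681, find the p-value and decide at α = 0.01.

p = P(Z < -2.681) = Φ(-2.681) ≈ 0.0037. Since p < 0.01, reject H₀ (significant) at α = 0.01.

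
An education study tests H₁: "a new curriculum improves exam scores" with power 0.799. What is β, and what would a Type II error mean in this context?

β = 1 - power = 1 - 0.799 = 0.201. A Type II error is failing to reject H₀ when H₀ is false (false negative) — here, failing to conclude that a new curriculum improves exam scores when in fact it is true. Consequence: keeping the old curriculum when the new one would have helped students.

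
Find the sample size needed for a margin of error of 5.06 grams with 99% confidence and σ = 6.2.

n = (z*σ/E)² = (2.576×6.2/5.06)² = 10.0 → n = 10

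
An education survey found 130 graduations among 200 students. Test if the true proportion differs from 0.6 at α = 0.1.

p̂ = 0.65, p₀ = 0.6. z = (p̂ - p₀)/√(p₀(1-p₀)/n) = 1.443. Critical: ±1.645. Fail to reject H₀.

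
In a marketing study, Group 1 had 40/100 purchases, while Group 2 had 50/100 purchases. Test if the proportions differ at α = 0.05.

p̂₁ = 0.4, p̂₂ = 0.5, pooled p̂ = 0.45. z = -1.421. Critical: ±1.96. Fail to reject H₀.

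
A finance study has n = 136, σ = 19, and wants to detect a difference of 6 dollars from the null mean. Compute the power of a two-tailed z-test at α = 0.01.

SE = σ/√n = 19/√136 = 1.629. Non-centrality λ = d/SE = 6/1.629 = 3.683. Power ≈ Φ(λ - z_{α/2}) = Φ(3.683 - 2.576) = Φ(1.107) = 0.866.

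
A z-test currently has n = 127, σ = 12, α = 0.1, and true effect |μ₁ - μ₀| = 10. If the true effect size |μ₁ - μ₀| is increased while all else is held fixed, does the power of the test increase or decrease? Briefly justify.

Power increases: a larger true effect increases the non-centrality λ = |μ₁ - μ₀|/(σ/√n).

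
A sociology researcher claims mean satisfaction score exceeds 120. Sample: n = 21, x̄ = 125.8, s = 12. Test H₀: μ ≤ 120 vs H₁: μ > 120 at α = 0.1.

t = (125.8 - 120)/(12/√21) = 2.215, df = 20. Critical t = 1.325. Reject H₀.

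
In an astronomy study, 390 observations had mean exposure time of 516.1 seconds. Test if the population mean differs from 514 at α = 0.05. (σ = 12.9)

z = (x̄ - μ₀)/(σ/√n) = (516.1 - 514)/(12.9/√390) = 3.215. Critical value: ±1.96. Since |3.215| > 1.96, Reject H₀.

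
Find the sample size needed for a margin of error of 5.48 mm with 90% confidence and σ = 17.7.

n = (z*σ/E)² = (1.645×17.7/5.48)² = 28.2 → n = 29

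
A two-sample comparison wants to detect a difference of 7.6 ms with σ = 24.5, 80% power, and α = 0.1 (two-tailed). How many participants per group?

n per group = 2(z_α/2 + z_β)²σ²/d² = 2×(1.645 + 0.84)²×24.5²/7.6² = 128.3 → n = 129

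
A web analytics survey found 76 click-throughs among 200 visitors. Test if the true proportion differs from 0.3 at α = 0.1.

p̂ = 0.38, p₀ = 0.3. z = (p̂ - p₀)/√(p₀(1-p₀)/n) = 2.469. Critical: ±1.645. Reject H₀.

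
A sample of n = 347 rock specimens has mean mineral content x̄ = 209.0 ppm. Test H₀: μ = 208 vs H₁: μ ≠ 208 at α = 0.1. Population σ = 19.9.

z = (x̄ - μ₀)/(σ/√n) = (209.0 - 208)/(19.9/√347) = 0.936. Critical value: ±1.645. Since |0.936| ≤ 1.645, Fail to reject H₀.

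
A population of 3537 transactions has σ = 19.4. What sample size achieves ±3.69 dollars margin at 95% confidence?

Without FPC: n₀ = (1.96×19.4/3.69)² = 106.185. With FPC: n = n₀N/(n₀+N-1) = 103.1 → n = 104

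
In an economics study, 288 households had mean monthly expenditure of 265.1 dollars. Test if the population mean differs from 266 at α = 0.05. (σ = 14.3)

z = (x̄ - μ₀)/(σ/√n) = (265.1 - 266)/(14.3/√288) = -1.068. Critical value: ±1.96. Since |-1.068| ≤ 1.96, Fail to reject H₀.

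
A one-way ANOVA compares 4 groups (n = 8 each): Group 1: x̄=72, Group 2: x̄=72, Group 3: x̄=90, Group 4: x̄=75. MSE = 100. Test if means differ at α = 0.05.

Grand mean = 77.25. SS_between = 1782.0, MS_between = 594.0. F = 5.94, F_crit ≈ 2.947. Reject H₀.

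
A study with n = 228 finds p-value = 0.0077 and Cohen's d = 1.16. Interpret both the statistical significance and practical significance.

Statistically significant (p = 0.0077 < 0.05). Cohen's d = 1.16 indicates a large effect size. Both statistical and practical significance should be considered.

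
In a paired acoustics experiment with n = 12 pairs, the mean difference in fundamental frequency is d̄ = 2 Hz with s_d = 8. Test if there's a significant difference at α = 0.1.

t = d̄/(s_d/√n) = 2/(8/√12) = 0.866. df = 11, critical t = ±1.796. Fail to reject H₀.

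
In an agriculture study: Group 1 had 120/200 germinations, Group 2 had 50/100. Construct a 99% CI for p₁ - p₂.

p̂₁ = 0.6, p̂₂ = 0.5. Difference = 0.1. CI = (-0.057, 0.257)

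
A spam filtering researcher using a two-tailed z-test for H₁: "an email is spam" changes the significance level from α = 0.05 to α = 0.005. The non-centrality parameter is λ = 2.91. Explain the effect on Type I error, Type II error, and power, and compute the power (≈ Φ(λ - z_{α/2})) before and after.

Decreasing α from 0.05 to 0.005:
• Type I error rate decreases (α is the Type I rate by definition).
• Critical value moves from z_{α/2} = 1.96 to 2.807, so power = Φ(λ - z_{α/2}) goes from Φ(2.91 - 1.96) = 0.829 to Φ(2.91 - 2.807) = 0.541.
• Type II error rate β = 1 - power therefore increases (0.171 → 0.459).
Appropriate when false positives are costly — here, a legitimate email is sent to the spam folder and the user misses it.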